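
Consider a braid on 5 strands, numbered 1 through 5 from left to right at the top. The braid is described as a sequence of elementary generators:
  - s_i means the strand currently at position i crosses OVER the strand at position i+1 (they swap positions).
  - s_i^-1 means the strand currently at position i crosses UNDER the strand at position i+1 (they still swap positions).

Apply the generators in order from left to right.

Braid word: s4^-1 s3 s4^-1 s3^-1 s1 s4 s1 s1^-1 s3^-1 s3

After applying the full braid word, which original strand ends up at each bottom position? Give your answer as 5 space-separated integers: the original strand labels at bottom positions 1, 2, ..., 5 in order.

Gen 1 (s4^-1): strand 4 crosses under strand 5. Perm now: [1 2 3 5 4]
Gen 2 (s3): strand 3 crosses over strand 5. Perm now: [1 2 5 3 4]
Gen 3 (s4^-1): strand 3 crosses under strand 4. Perm now: [1 2 5 4 3]
Gen 4 (s3^-1): strand 5 crosses under strand 4. Perm now: [1 2 4 5 3]
Gen 5 (s1): strand 1 crosses over strand 2. Perm now: [2 1 4 5 3]
Gen 6 (s4): strand 5 crosses over strand 3. Perm now: [2 1 4 3 5]
Gen 7 (s1): strand 2 crosses over strand 1. Perm now: [1 2 4 3 5]
Gen 8 (s1^-1): strand 1 crosses under strand 2. Perm now: [2 1 4 3 5]
Gen 9 (s3^-1): strand 4 crosses under strand 3. Perm now: [2 1 3 4 5]
Gen 10 (s3): strand 3 crosses over strand 4. Perm now: [2 1 4 3 5]

Answer: 2 1 4 3 5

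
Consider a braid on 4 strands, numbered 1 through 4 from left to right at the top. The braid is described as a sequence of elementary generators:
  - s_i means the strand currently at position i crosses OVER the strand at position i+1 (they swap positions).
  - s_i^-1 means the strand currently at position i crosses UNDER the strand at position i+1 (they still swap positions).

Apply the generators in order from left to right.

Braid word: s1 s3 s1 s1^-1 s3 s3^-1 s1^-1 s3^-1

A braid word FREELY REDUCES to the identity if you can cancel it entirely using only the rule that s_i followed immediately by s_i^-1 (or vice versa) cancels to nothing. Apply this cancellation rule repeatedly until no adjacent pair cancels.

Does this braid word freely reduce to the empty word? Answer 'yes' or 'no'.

Answer: no

Derivation:
Gen 1 (s1): push. Stack: [s1]
Gen 2 (s3): push. Stack: [s1 s3]
Gen 3 (s1): push. Stack: [s1 s3 s1]
Gen 4 (s1^-1): cancels prior s1. Stack: [s1 s3]
Gen 5 (s3): push. Stack: [s1 s3 s3]
Gen 6 (s3^-1): cancels prior s3. Stack: [s1 s3]
Gen 7 (s1^-1): push. Stack: [s1 s3 s1^-1]
Gen 8 (s3^-1): push. Stack: [s1 s3 s1^-1 s3^-1]
Reduced word: s1 s3 s1^-1 s3^-1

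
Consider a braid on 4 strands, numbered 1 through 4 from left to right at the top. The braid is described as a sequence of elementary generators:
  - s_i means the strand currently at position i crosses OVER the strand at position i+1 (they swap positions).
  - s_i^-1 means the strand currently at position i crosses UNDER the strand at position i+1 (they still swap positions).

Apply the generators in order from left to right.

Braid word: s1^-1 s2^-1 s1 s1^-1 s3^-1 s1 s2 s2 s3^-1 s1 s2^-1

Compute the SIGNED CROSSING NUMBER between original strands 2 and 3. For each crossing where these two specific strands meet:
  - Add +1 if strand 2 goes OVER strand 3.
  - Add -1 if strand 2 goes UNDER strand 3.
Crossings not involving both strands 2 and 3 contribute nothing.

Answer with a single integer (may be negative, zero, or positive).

Answer: 2

Derivation:
Gen 1: crossing 1x2. Both 2&3? no. Sum: 0
Gen 2: crossing 1x3. Both 2&3? no. Sum: 0
Gen 3: 2 over 3. Both 2&3? yes. Contrib: +1. Sum: 1
Gen 4: 3 under 2. Both 2&3? yes. Contrib: +1. Sum: 2
Gen 5: crossing 1x4. Both 2&3? no. Sum: 2
Gen 6: 2 over 3. Both 2&3? yes. Contrib: +1. Sum: 3
Gen 7: crossing 2x4. Both 2&3? no. Sum: 3
Gen 8: crossing 4x2. Both 2&3? no. Sum: 3
Gen 9: crossing 4x1. Both 2&3? no. Sum: 3
Gen 10: 3 over 2. Both 2&3? yes. Contrib: -1. Sum: 2
Gen 11: crossing 3x1. Both 2&3? no. Sum: 2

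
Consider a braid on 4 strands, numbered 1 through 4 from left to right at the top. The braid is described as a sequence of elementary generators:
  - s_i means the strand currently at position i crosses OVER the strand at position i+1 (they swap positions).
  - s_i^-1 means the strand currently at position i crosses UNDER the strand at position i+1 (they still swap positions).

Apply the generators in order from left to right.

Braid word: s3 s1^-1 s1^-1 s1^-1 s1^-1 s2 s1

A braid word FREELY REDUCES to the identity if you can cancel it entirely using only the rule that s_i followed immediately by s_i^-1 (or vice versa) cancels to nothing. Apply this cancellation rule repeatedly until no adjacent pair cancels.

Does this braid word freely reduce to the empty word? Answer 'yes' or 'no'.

Gen 1 (s3): push. Stack: [s3]
Gen 2 (s1^-1): push. Stack: [s3 s1^-1]
Gen 3 (s1^-1): push. Stack: [s3 s1^-1 s1^-1]
Gen 4 (s1^-1): push. Stack: [s3 s1^-1 s1^-1 s1^-1]
Gen 5 (s1^-1): push. Stack: [s3 s1^-1 s1^-1 s1^-1 s1^-1]
Gen 6 (s2): push. Stack: [s3 s1^-1 s1^-1 s1^-1 s1^-1 s2]
Gen 7 (s1): push. Stack: [s3 s1^-1 s1^-1 s1^-1 s1^-1 s2 s1]
Reduced word: s3 s1^-1 s1^-1 s1^-1 s1^-1 s2 s1

Answer: no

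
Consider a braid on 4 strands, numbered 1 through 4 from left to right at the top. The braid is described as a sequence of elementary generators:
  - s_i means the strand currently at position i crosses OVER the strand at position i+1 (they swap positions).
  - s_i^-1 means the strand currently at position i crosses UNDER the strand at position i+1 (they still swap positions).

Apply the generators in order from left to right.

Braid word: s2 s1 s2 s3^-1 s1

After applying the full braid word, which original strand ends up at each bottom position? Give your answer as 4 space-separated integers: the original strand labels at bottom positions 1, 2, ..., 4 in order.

Gen 1 (s2): strand 2 crosses over strand 3. Perm now: [1 3 2 4]
Gen 2 (s1): strand 1 crosses over strand 3. Perm now: [3 1 2 4]
Gen 3 (s2): strand 1 crosses over strand 2. Perm now: [3 2 1 4]
Gen 4 (s3^-1): strand 1 crosses under strand 4. Perm now: [3 2 4 1]
Gen 5 (s1): strand 3 crosses over strand 2. Perm now: [2 3 4 1]

Answer: 2 3 4 1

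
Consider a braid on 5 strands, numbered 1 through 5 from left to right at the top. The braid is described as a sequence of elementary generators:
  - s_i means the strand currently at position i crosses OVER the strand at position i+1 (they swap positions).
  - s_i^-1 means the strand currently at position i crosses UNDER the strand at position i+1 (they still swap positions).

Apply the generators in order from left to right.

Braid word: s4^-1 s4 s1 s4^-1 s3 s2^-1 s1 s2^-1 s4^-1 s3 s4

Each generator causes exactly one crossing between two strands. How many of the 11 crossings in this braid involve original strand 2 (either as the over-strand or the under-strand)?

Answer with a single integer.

Gen 1: crossing 4x5. Involves strand 2? no. Count so far: 0
Gen 2: crossing 5x4. Involves strand 2? no. Count so far: 0
Gen 3: crossing 1x2. Involves strand 2? yes. Count so far: 1
Gen 4: crossing 4x5. Involves strand 2? no. Count so far: 1
Gen 5: crossing 3x5. Involves strand 2? no. Count so far: 1
Gen 6: crossing 1x5. Involves strand 2? no. Count so far: 1
Gen 7: crossing 2x5. Involves strand 2? yes. Count so far: 2
Gen 8: crossing 2x1. Involves strand 2? yes. Count so far: 3
Gen 9: crossing 3x4. Involves strand 2? no. Count so far: 3
Gen 10: crossing 2x4. Involves strand 2? yes. Count so far: 4
Gen 11: crossing 2x3. Involves strand 2? yes. Count so far: 5

Answer: 5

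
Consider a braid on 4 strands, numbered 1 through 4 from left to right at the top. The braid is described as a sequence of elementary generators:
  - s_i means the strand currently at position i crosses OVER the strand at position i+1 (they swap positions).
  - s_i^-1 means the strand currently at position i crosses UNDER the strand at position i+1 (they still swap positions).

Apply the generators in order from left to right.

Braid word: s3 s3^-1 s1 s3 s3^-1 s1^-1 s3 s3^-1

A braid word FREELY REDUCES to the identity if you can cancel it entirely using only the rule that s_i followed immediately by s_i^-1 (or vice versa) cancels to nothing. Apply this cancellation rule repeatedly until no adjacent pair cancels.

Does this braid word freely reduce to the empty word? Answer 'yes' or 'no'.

Gen 1 (s3): push. Stack: [s3]
Gen 2 (s3^-1): cancels prior s3. Stack: []
Gen 3 (s1): push. Stack: [s1]
Gen 4 (s3): push. Stack: [s1 s3]
Gen 5 (s3^-1): cancels prior s3. Stack: [s1]
Gen 6 (s1^-1): cancels prior s1. Stack: []
Gen 7 (s3): push. Stack: [s3]
Gen 8 (s3^-1): cancels prior s3. Stack: []
Reduced word: (empty)

Answer: yes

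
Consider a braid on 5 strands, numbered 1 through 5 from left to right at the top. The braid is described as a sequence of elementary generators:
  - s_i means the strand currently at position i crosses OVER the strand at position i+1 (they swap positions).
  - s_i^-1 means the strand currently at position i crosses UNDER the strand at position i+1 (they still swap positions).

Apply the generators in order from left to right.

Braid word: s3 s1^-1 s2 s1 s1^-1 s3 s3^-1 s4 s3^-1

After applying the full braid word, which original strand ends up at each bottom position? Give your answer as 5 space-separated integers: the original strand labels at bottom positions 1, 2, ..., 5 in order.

Gen 1 (s3): strand 3 crosses over strand 4. Perm now: [1 2 4 3 5]
Gen 2 (s1^-1): strand 1 crosses under strand 2. Perm now: [2 1 4 3 5]
Gen 3 (s2): strand 1 crosses over strand 4. Perm now: [2 4 1 3 5]
Gen 4 (s1): strand 2 crosses over strand 4. Perm now: [4 2 1 3 5]
Gen 5 (s1^-1): strand 4 crosses under strand 2. Perm now: [2 4 1 3 5]
Gen 6 (s3): strand 1 crosses over strand 3. Perm now: [2 4 3 1 5]
Gen 7 (s3^-1): strand 3 crosses under strand 1. Perm now: [2 4 1 3 5]
Gen 8 (s4): strand 3 crosses over strand 5. Perm now: [2 4 1 5 3]
Gen 9 (s3^-1): strand 1 crosses under strand 5. Perm now: [2 4 5 1 3]

Answer: 2 4 5 1 3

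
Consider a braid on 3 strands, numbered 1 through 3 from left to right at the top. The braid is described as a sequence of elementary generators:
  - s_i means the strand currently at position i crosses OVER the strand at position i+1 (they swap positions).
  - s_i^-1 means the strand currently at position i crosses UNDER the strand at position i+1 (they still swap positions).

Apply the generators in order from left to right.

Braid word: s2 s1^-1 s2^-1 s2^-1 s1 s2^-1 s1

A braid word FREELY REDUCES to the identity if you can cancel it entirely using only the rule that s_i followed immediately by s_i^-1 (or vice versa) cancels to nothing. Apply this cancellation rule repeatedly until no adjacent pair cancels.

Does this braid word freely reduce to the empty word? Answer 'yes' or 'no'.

Answer: no

Derivation:
Gen 1 (s2): push. Stack: [s2]
Gen 2 (s1^-1): push. Stack: [s2 s1^-1]
Gen 3 (s2^-1): push. Stack: [s2 s1^-1 s2^-1]
Gen 4 (s2^-1): push. Stack: [s2 s1^-1 s2^-1 s2^-1]
Gen 5 (s1): push. Stack: [s2 s1^-1 s2^-1 s2^-1 s1]
Gen 6 (s2^-1): push. Stack: [s2 s1^-1 s2^-1 s2^-1 s1 s2^-1]
Gen 7 (s1): push. Stack: [s2 s1^-1 s2^-1 s2^-1 s1 s2^-1 s1]
Reduced word: s2 s1^-1 s2^-1 s2^-1 s1 s2^-1 s1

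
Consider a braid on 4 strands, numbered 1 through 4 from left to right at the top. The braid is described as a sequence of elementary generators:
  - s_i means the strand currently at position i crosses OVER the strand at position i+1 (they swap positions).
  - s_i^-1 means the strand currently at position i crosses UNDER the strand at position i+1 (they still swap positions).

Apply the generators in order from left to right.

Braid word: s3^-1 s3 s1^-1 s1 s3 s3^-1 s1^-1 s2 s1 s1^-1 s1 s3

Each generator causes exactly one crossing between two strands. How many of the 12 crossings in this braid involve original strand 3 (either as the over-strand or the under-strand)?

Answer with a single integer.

Answer: 8

Derivation:
Gen 1: crossing 3x4. Involves strand 3? yes. Count so far: 1
Gen 2: crossing 4x3. Involves strand 3? yes. Count so far: 2
Gen 3: crossing 1x2. Involves strand 3? no. Count so far: 2
Gen 4: crossing 2x1. Involves strand 3? no. Count so far: 2
Gen 5: crossing 3x4. Involves strand 3? yes. Count so far: 3
Gen 6: crossing 4x3. Involves strand 3? yes. Count so far: 4
Gen 7: crossing 1x2. Involves strand 3? no. Count so far: 4
Gen 8: crossing 1x3. Involves strand 3? yes. Count so far: 5
Gen 9: crossing 2x3. Involves strand 3? yes. Count so far: 6
Gen 10: crossing 3x2. Involves strand 3? yes. Count so far: 7
Gen 11: crossing 2x3. Involves strand 3? yes. Count so far: 8
Gen 12: crossing 1x4. Involves strand 3? no. Count so far: 8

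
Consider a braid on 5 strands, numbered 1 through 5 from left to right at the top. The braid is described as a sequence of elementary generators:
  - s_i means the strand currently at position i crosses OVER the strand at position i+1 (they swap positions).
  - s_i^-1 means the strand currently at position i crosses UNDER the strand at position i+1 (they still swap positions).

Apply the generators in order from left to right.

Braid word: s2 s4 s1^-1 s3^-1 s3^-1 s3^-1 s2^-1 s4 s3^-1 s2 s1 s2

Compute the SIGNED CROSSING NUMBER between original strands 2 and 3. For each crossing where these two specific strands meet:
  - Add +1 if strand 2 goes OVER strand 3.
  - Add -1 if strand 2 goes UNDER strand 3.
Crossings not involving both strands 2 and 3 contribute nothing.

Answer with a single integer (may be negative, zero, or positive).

Answer: 1

Derivation:
Gen 1: 2 over 3. Both 2&3? yes. Contrib: +1. Sum: 1
Gen 2: crossing 4x5. Both 2&3? no. Sum: 1
Gen 3: crossing 1x3. Both 2&3? no. Sum: 1
Gen 4: crossing 2x5. Both 2&3? no. Sum: 1
Gen 5: crossing 5x2. Both 2&3? no. Sum: 1
Gen 6: crossing 2x5. Both 2&3? no. Sum: 1
Gen 7: crossing 1x5. Both 2&3? no. Sum: 1
Gen 8: crossing 2x4. Both 2&3? no. Sum: 1
Gen 9: crossing 1x4. Both 2&3? no. Sum: 1
Gen 10: crossing 5x4. Both 2&3? no. Sum: 1
Gen 11: crossing 3x4. Both 2&3? no. Sum: 1
Gen 12: crossing 3x5. Both 2&3? no. Sum: 1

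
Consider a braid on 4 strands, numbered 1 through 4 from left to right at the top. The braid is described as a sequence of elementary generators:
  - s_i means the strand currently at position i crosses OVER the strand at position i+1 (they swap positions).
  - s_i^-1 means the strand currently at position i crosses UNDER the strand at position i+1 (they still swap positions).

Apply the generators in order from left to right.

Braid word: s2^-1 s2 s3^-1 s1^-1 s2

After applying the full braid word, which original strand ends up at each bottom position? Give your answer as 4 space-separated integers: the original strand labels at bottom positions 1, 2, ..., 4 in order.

Answer: 2 4 1 3

Derivation:
Gen 1 (s2^-1): strand 2 crosses under strand 3. Perm now: [1 3 2 4]
Gen 2 (s2): strand 3 crosses over strand 2. Perm now: [1 2 3 4]
Gen 3 (s3^-1): strand 3 crosses under strand 4. Perm now: [1 2 4 3]
Gen 4 (s1^-1): strand 1 crosses under strand 2. Perm now: [2 1 4 3]
Gen 5 (s2): strand 1 crosses over strand 4. Perm now: [2 4 1 3]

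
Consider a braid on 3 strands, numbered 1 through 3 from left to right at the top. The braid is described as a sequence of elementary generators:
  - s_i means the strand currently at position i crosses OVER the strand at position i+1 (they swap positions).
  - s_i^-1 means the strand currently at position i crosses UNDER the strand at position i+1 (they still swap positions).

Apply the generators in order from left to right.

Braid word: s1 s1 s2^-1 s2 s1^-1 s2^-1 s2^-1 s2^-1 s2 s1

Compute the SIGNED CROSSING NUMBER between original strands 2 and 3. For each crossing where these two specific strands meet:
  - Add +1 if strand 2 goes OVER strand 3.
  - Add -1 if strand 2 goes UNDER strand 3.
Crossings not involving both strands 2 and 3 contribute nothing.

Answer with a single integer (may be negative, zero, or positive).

Answer: -2

Derivation:
Gen 1: crossing 1x2. Both 2&3? no. Sum: 0
Gen 2: crossing 2x1. Both 2&3? no. Sum: 0
Gen 3: 2 under 3. Both 2&3? yes. Contrib: -1. Sum: -1
Gen 4: 3 over 2. Both 2&3? yes. Contrib: -1. Sum: -2
Gen 5: crossing 1x2. Both 2&3? no. Sum: -2
Gen 6: crossing 1x3. Both 2&3? no. Sum: -2
Gen 7: crossing 3x1. Both 2&3? no. Sum: -2
Gen 8: crossing 1x3. Both 2&3? no. Sum: -2
Gen 9: crossing 3x1. Both 2&3? no. Sum: -2
Gen 10: crossing 2x1. Both 2&3? no. Sum: -2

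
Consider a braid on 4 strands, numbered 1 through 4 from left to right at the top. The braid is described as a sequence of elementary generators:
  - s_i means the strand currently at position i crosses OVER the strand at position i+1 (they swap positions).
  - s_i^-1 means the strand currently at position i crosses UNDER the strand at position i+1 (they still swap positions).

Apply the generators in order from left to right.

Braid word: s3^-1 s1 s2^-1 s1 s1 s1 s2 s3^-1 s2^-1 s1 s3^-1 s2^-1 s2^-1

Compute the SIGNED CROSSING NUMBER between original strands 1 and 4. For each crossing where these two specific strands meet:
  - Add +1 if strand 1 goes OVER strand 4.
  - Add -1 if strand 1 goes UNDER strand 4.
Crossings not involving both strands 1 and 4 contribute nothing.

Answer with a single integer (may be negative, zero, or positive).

Answer: -1

Derivation:
Gen 1: crossing 3x4. Both 1&4? no. Sum: 0
Gen 2: crossing 1x2. Both 1&4? no. Sum: 0
Gen 3: 1 under 4. Both 1&4? yes. Contrib: -1. Sum: -1
Gen 4: crossing 2x4. Both 1&4? no. Sum: -1
Gen 5: crossing 4x2. Both 1&4? no. Sum: -1
Gen 6: crossing 2x4. Both 1&4? no. Sum: -1
Gen 7: crossing 2x1. Both 1&4? no. Sum: -1
Gen 8: crossing 2x3. Both 1&4? no. Sum: -1
Gen 9: crossing 1x3. Both 1&4? no. Sum: -1
Gen 10: crossing 4x3. Both 1&4? no. Sum: -1
Gen 11: crossing 1x2. Both 1&4? no. Sum: -1
Gen 12: crossing 4x2. Both 1&4? no. Sum: -1
Gen 13: crossing 2x4. Both 1&4? no. Sum: -1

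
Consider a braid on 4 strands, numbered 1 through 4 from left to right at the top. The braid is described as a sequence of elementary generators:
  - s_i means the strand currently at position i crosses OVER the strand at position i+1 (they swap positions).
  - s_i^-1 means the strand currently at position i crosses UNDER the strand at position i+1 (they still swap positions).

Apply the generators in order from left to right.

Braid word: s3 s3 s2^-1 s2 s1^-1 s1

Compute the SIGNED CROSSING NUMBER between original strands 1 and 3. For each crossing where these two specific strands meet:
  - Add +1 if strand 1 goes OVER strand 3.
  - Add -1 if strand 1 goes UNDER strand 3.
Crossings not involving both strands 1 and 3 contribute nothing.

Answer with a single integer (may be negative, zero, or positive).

Gen 1: crossing 3x4. Both 1&3? no. Sum: 0
Gen 2: crossing 4x3. Both 1&3? no. Sum: 0
Gen 3: crossing 2x3. Both 1&3? no. Sum: 0
Gen 4: crossing 3x2. Both 1&3? no. Sum: 0
Gen 5: crossing 1x2. Both 1&3? no. Sum: 0
Gen 6: crossing 2x1. Both 1&3? no. Sum: 0

Answer: 0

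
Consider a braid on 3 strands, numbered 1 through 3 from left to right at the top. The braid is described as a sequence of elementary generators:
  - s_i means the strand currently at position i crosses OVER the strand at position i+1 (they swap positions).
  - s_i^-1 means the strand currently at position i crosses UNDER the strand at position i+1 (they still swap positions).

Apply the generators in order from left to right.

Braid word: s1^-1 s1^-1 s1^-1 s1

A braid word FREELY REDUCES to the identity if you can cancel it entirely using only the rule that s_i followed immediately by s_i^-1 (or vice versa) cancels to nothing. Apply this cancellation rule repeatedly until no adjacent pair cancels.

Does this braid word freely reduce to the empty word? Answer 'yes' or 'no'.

Answer: no

Derivation:
Gen 1 (s1^-1): push. Stack: [s1^-1]
Gen 2 (s1^-1): push. Stack: [s1^-1 s1^-1]
Gen 3 (s1^-1): push. Stack: [s1^-1 s1^-1 s1^-1]
Gen 4 (s1): cancels prior s1^-1. Stack: [s1^-1 s1^-1]
Reduced word: s1^-1 s1^-1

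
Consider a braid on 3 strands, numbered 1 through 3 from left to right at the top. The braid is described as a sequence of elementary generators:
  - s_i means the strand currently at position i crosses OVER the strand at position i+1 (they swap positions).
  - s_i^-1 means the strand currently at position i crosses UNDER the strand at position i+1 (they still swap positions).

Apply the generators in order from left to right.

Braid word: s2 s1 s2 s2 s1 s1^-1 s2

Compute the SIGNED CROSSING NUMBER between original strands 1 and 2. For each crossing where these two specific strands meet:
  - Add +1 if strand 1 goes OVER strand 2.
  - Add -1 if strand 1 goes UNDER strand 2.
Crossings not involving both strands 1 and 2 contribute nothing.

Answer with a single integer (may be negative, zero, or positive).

Gen 1: crossing 2x3. Both 1&2? no. Sum: 0
Gen 2: crossing 1x3. Both 1&2? no. Sum: 0
Gen 3: 1 over 2. Both 1&2? yes. Contrib: +1. Sum: 1
Gen 4: 2 over 1. Both 1&2? yes. Contrib: -1. Sum: 0
Gen 5: crossing 3x1. Both 1&2? no. Sum: 0
Gen 6: crossing 1x3. Both 1&2? no. Sum: 0
Gen 7: 1 over 2. Both 1&2? yes. Contrib: +1. Sum: 1

Answer: 1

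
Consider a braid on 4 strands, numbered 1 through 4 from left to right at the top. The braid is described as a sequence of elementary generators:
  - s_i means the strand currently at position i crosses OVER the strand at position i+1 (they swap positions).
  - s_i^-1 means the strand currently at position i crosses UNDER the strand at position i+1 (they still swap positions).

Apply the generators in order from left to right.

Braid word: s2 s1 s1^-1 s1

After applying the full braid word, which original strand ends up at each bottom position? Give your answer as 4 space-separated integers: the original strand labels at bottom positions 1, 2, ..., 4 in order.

Gen 1 (s2): strand 2 crosses over strand 3. Perm now: [1 3 2 4]
Gen 2 (s1): strand 1 crosses over strand 3. Perm now: [3 1 2 4]
Gen 3 (s1^-1): strand 3 crosses under strand 1. Perm now: [1 3 2 4]
Gen 4 (s1): strand 1 crosses over strand 3. Perm now: [3 1 2 4]

Answer: 3 1 2 4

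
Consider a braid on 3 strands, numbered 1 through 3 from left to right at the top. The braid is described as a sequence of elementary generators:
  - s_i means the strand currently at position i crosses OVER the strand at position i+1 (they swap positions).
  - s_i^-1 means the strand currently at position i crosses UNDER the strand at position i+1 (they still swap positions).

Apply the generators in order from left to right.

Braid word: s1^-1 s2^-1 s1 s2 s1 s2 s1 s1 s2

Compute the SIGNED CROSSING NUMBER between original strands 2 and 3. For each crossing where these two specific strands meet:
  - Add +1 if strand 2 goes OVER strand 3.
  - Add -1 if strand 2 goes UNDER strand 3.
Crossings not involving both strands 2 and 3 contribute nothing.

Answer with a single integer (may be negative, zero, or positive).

Answer: 1

Derivation:
Gen 1: crossing 1x2. Both 2&3? no. Sum: 0
Gen 2: crossing 1x3. Both 2&3? no. Sum: 0
Gen 3: 2 over 3. Both 2&3? yes. Contrib: +1. Sum: 1
Gen 4: crossing 2x1. Both 2&3? no. Sum: 1
Gen 5: crossing 3x1. Both 2&3? no. Sum: 1
Gen 6: 3 over 2. Both 2&3? yes. Contrib: -1. Sum: 0
Gen 7: crossing 1x2. Both 2&3? no. Sum: 0
Gen 8: crossing 2x1. Both 2&3? no. Sum: 0
Gen 9: 2 over 3. Both 2&3? yes. Contrib: +1. Sum: 1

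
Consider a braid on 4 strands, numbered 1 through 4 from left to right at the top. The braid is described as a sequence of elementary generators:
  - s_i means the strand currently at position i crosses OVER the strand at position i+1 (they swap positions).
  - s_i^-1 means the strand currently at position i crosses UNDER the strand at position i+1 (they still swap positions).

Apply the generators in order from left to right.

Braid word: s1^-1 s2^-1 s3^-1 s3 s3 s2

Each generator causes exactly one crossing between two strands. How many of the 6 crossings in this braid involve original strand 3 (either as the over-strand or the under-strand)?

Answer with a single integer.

Gen 1: crossing 1x2. Involves strand 3? no. Count so far: 0
Gen 2: crossing 1x3. Involves strand 3? yes. Count so far: 1
Gen 3: crossing 1x4. Involves strand 3? no. Count so far: 1
Gen 4: crossing 4x1. Involves strand 3? no. Count so far: 1
Gen 5: crossing 1x4. Involves strand 3? no. Count so far: 1
Gen 6: crossing 3x4. Involves strand 3? yes. Count so far: 2

Answer: 2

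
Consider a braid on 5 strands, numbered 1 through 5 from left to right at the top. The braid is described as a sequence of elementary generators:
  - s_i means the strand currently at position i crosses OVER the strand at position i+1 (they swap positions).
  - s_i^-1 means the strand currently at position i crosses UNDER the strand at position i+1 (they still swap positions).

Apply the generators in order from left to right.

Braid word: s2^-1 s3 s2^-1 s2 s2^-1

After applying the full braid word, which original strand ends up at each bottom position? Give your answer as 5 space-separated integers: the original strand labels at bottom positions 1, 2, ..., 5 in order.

Gen 1 (s2^-1): strand 2 crosses under strand 3. Perm now: [1 3 2 4 5]
Gen 2 (s3): strand 2 crosses over strand 4. Perm now: [1 3 4 2 5]
Gen 3 (s2^-1): strand 3 crosses under strand 4. Perm now: [1 4 3 2 5]
Gen 4 (s2): strand 4 crosses over strand 3. Perm now: [1 3 4 2 5]
Gen 5 (s2^-1): strand 3 crosses under strand 4. Perm now: [1 4 3 2 5]

Answer: 1 4 3 2 5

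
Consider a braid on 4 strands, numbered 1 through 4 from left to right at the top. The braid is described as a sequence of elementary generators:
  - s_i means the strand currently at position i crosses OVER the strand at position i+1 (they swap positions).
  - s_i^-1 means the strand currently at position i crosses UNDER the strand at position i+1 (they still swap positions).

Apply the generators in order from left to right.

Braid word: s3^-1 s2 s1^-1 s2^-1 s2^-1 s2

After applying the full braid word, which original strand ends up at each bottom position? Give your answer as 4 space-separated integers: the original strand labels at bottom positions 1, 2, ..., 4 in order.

Gen 1 (s3^-1): strand 3 crosses under strand 4. Perm now: [1 2 4 3]
Gen 2 (s2): strand 2 crosses over strand 4. Perm now: [1 4 2 3]
Gen 3 (s1^-1): strand 1 crosses under strand 4. Perm now: [4 1 2 3]
Gen 4 (s2^-1): strand 1 crosses under strand 2. Perm now: [4 2 1 3]
Gen 5 (s2^-1): strand 2 crosses under strand 1. Perm now: [4 1 2 3]
Gen 6 (s2): strand 1 crosses over strand 2. Perm now: [4 2 1 3]

Answer: 4 2 1 3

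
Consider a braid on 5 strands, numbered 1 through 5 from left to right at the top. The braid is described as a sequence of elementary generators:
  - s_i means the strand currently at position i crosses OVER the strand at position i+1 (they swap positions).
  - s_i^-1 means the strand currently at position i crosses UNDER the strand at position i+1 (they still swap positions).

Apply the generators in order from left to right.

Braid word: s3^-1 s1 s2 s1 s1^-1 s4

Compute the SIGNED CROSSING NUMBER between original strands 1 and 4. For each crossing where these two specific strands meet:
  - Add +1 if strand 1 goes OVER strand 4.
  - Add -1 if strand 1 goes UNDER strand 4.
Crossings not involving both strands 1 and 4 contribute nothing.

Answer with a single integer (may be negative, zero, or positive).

Gen 1: crossing 3x4. Both 1&4? no. Sum: 0
Gen 2: crossing 1x2. Both 1&4? no. Sum: 0
Gen 3: 1 over 4. Both 1&4? yes. Contrib: +1. Sum: 1
Gen 4: crossing 2x4. Both 1&4? no. Sum: 1
Gen 5: crossing 4x2. Both 1&4? no. Sum: 1
Gen 6: crossing 3x5. Both 1&4? no. Sum: 1

Answer: 1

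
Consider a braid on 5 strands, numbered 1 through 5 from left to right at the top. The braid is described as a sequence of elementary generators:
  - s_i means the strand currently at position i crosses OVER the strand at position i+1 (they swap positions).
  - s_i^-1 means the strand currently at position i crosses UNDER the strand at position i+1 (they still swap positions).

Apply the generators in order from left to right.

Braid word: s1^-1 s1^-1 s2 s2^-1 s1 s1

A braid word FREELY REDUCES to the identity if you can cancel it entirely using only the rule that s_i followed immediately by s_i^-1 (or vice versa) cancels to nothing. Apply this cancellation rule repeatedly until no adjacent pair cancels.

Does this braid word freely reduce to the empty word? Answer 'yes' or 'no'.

Answer: yes

Derivation:
Gen 1 (s1^-1): push. Stack: [s1^-1]
Gen 2 (s1^-1): push. Stack: [s1^-1 s1^-1]
Gen 3 (s2): push. Stack: [s1^-1 s1^-1 s2]
Gen 4 (s2^-1): cancels prior s2. Stack: [s1^-1 s1^-1]
Gen 5 (s1): cancels prior s1^-1. Stack: [s1^-1]
Gen 6 (s1): cancels prior s1^-1. Stack: []
Reduced word: (empty)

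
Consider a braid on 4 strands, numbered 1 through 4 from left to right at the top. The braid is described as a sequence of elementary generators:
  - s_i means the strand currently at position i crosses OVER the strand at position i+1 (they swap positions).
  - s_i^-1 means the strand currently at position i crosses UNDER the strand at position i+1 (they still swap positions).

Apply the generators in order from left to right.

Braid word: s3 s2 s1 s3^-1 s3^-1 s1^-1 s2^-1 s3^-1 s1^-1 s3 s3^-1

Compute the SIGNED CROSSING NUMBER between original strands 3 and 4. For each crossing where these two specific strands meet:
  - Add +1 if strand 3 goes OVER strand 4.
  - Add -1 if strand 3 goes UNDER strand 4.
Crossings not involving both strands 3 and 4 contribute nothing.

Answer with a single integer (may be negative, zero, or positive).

Gen 1: 3 over 4. Both 3&4? yes. Contrib: +1. Sum: 1
Gen 2: crossing 2x4. Both 3&4? no. Sum: 1
Gen 3: crossing 1x4. Both 3&4? no. Sum: 1
Gen 4: crossing 2x3. Both 3&4? no. Sum: 1
Gen 5: crossing 3x2. Both 3&4? no. Sum: 1
Gen 6: crossing 4x1. Both 3&4? no. Sum: 1
Gen 7: crossing 4x2. Both 3&4? no. Sum: 1
Gen 8: 4 under 3. Both 3&4? yes. Contrib: +1. Sum: 2
Gen 9: crossing 1x2. Both 3&4? no. Sum: 2
Gen 10: 3 over 4. Both 3&4? yes. Contrib: +1. Sum: 3
Gen 11: 4 under 3. Both 3&4? yes. Contrib: +1. Sum: 4

Answer: 4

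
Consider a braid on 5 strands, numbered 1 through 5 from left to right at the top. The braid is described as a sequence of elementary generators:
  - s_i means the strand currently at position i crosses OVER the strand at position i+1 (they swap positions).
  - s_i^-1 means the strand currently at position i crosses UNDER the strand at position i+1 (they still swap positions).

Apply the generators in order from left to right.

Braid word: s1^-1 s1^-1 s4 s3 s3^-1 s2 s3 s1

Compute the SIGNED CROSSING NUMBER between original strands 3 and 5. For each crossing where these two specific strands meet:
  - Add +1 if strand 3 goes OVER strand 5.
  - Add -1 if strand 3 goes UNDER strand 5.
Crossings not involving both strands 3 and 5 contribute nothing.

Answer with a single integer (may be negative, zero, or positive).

Answer: 2

Derivation:
Gen 1: crossing 1x2. Both 3&5? no. Sum: 0
Gen 2: crossing 2x1. Both 3&5? no. Sum: 0
Gen 3: crossing 4x5. Both 3&5? no. Sum: 0
Gen 4: 3 over 5. Both 3&5? yes. Contrib: +1. Sum: 1
Gen 5: 5 under 3. Both 3&5? yes. Contrib: +1. Sum: 2
Gen 6: crossing 2x3. Both 3&5? no. Sum: 2
Gen 7: crossing 2x5. Both 3&5? no. Sum: 2
Gen 8: crossing 1x3. Both 3&5? no. Sum: 2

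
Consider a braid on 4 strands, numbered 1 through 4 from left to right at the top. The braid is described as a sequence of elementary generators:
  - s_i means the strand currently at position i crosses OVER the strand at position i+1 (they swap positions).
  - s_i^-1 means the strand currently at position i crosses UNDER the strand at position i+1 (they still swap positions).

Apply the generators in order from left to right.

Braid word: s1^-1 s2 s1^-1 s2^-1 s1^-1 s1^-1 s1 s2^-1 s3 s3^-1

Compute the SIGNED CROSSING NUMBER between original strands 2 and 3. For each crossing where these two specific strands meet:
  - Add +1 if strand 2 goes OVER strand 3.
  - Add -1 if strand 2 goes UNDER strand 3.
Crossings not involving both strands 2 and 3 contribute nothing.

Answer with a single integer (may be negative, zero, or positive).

Answer: 0

Derivation:
Gen 1: crossing 1x2. Both 2&3? no. Sum: 0
Gen 2: crossing 1x3. Both 2&3? no. Sum: 0
Gen 3: 2 under 3. Both 2&3? yes. Contrib: -1. Sum: -1
Gen 4: crossing 2x1. Both 2&3? no. Sum: -1
Gen 5: crossing 3x1. Both 2&3? no. Sum: -1
Gen 6: crossing 1x3. Both 2&3? no. Sum: -1
Gen 7: crossing 3x1. Both 2&3? no. Sum: -1
Gen 8: 3 under 2. Both 2&3? yes. Contrib: +1. Sum: 0
Gen 9: crossing 3x4. Both 2&3? no. Sum: 0
Gen 10: crossing 4x3. Both 2&3? no. Sum: 0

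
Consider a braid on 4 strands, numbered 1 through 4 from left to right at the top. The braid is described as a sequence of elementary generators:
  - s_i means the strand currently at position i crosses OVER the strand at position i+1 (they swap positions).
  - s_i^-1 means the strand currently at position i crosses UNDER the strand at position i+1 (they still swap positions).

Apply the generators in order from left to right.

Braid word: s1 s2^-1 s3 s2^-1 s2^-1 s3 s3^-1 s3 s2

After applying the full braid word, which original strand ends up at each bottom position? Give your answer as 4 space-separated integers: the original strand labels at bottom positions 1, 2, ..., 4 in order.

Gen 1 (s1): strand 1 crosses over strand 2. Perm now: [2 1 3 4]
Gen 2 (s2^-1): strand 1 crosses under strand 3. Perm now: [2 3 1 4]
Gen 3 (s3): strand 1 crosses over strand 4. Perm now: [2 3 4 1]
Gen 4 (s2^-1): strand 3 crosses under strand 4. Perm now: [2 4 3 1]
Gen 5 (s2^-1): strand 4 crosses under strand 3. Perm now: [2 3 4 1]
Gen 6 (s3): strand 4 crosses over strand 1. Perm now: [2 3 1 4]
Gen 7 (s3^-1): strand 1 crosses under strand 4. Perm now: [2 3 4 1]
Gen 8 (s3): strand 4 crosses over strand 1. Perm now: [2 3 1 4]
Gen 9 (s2): strand 3 crosses over strand 1. Perm now: [2 1 3 4]

Answer: 2 1 3 4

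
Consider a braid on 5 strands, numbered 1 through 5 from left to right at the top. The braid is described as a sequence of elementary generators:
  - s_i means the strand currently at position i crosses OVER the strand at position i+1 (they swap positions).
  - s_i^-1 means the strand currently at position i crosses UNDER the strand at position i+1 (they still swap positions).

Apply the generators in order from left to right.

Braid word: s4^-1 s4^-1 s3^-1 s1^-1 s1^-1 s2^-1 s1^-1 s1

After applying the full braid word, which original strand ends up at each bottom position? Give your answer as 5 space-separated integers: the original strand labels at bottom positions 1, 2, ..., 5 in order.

Answer: 1 4 2 3 5

Derivation:
Gen 1 (s4^-1): strand 4 crosses under strand 5. Perm now: [1 2 3 5 4]
Gen 2 (s4^-1): strand 5 crosses under strand 4. Perm now: [1 2 3 4 5]
Gen 3 (s3^-1): strand 3 crosses under strand 4. Perm now: [1 2 4 3 5]
Gen 4 (s1^-1): strand 1 crosses under strand 2. Perm now: [2 1 4 3 5]
Gen 5 (s1^-1): strand 2 crosses under strand 1. Perm now: [1 2 4 3 5]
Gen 6 (s2^-1): strand 2 crosses under strand 4. Perm now: [1 4 2 3 5]
Gen 7 (s1^-1): strand 1 crosses under strand 4. Perm now: [4 1 2 3 5]
Gen 8 (s1): strand 4 crosses over strand 1. Perm now: [1 4 2 3 5]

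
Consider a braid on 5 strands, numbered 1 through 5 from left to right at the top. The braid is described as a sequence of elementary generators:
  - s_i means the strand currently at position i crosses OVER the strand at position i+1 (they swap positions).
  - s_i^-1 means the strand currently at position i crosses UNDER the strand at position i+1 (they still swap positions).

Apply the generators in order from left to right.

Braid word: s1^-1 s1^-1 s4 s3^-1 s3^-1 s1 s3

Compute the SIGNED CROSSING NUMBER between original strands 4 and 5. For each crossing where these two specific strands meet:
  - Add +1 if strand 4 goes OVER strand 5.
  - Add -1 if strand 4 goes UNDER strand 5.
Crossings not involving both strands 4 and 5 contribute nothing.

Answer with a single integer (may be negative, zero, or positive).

Gen 1: crossing 1x2. Both 4&5? no. Sum: 0
Gen 2: crossing 2x1. Both 4&5? no. Sum: 0
Gen 3: 4 over 5. Both 4&5? yes. Contrib: +1. Sum: 1
Gen 4: crossing 3x5. Both 4&5? no. Sum: 1
Gen 5: crossing 5x3. Both 4&5? no. Sum: 1
Gen 6: crossing 1x2. Both 4&5? no. Sum: 1
Gen 7: crossing 3x5. Both 4&5? no. Sum: 1

Answer: 1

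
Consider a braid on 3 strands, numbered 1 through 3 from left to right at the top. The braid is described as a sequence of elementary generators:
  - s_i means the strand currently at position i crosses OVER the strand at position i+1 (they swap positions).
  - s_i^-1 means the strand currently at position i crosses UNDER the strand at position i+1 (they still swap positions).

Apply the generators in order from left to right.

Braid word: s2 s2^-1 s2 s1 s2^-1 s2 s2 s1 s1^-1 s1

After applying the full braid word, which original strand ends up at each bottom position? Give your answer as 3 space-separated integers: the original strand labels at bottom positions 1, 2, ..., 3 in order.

Answer: 2 3 1

Derivation:
Gen 1 (s2): strand 2 crosses over strand 3. Perm now: [1 3 2]
Gen 2 (s2^-1): strand 3 crosses under strand 2. Perm now: [1 2 3]
Gen 3 (s2): strand 2 crosses over strand 3. Perm now: [1 3 2]
Gen 4 (s1): strand 1 crosses over strand 3. Perm now: [3 1 2]
Gen 5 (s2^-1): strand 1 crosses under strand 2. Perm now: [3 2 1]
Gen 6 (s2): strand 2 crosses over strand 1. Perm now: [3 1 2]
Gen 7 (s2): strand 1 crosses over strand 2. Perm now: [3 2 1]
Gen 8 (s1): strand 3 crosses over strand 2. Perm now: [2 3 1]
Gen 9 (s1^-1): strand 2 crosses under strand 3. Perm now: [3 2 1]
Gen 10 (s1): strand 3 crosses over strand 2. Perm now: [2 3 1]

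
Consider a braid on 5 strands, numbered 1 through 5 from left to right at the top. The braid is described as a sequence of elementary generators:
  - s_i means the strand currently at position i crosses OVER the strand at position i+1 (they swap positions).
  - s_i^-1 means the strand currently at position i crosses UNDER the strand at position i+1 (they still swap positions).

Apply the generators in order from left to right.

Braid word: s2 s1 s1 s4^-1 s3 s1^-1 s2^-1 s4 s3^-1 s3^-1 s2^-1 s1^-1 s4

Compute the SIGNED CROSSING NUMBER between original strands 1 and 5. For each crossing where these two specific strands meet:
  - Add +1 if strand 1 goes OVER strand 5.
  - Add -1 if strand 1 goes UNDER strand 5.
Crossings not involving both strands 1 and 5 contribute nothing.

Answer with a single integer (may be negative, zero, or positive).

Gen 1: crossing 2x3. Both 1&5? no. Sum: 0
Gen 2: crossing 1x3. Both 1&5? no. Sum: 0
Gen 3: crossing 3x1. Both 1&5? no. Sum: 0
Gen 4: crossing 4x5. Both 1&5? no. Sum: 0
Gen 5: crossing 2x5. Both 1&5? no. Sum: 0
Gen 6: crossing 1x3. Both 1&5? no. Sum: 0
Gen 7: 1 under 5. Both 1&5? yes. Contrib: -1. Sum: -1
Gen 8: crossing 2x4. Both 1&5? no. Sum: -1
Gen 9: crossing 1x4. Both 1&5? no. Sum: -1
Gen 10: crossing 4x1. Both 1&5? no. Sum: -1
Gen 11: 5 under 1. Both 1&5? yes. Contrib: +1. Sum: 0
Gen 12: crossing 3x1. Both 1&5? no. Sum: 0
Gen 13: crossing 4x2. Both 1&5? no. Sum: 0

Answer: 0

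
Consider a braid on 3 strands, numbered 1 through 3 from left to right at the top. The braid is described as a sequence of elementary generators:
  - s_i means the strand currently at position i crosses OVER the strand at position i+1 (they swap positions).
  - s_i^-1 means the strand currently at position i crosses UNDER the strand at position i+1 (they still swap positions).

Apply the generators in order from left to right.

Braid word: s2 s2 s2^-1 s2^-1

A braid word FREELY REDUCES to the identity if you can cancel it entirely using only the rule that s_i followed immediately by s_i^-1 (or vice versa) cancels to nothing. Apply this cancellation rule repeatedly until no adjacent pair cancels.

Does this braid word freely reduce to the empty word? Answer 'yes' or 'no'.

Answer: yes

Derivation:
Gen 1 (s2): push. Stack: [s2]
Gen 2 (s2): push. Stack: [s2 s2]
Gen 3 (s2^-1): cancels prior s2. Stack: [s2]
Gen 4 (s2^-1): cancels prior s2. Stack: []
Reduced word: (empty)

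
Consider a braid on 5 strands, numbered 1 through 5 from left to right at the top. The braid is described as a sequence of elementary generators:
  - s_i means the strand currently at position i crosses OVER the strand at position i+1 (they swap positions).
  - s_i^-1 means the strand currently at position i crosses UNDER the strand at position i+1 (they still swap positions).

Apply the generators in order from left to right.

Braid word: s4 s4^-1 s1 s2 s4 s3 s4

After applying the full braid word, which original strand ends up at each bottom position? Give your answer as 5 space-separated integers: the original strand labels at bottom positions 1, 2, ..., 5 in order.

Answer: 2 3 5 4 1

Derivation:
Gen 1 (s4): strand 4 crosses over strand 5. Perm now: [1 2 3 5 4]
Gen 2 (s4^-1): strand 5 crosses under strand 4. Perm now: [1 2 3 4 5]
Gen 3 (s1): strand 1 crosses over strand 2. Perm now: [2 1 3 4 5]
Gen 4 (s2): strand 1 crosses over strand 3. Perm now: [2 3 1 4 5]
Gen 5 (s4): strand 4 crosses over strand 5. Perm now: [2 3 1 5 4]
Gen 6 (s3): strand 1 crosses over strand 5. Perm now: [2 3 5 1 4]
Gen 7 (s4): strand 1 crosses over strand 4. Perm now: [2 3 5 4 1]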